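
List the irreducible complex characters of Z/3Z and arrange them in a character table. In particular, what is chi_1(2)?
Character table of Z/3Z (irreps indexed chi_0,...,chi_2 with chi_k(m) = zeta_3^(k*m), zeta_3 = exp(2*pi*i/3)):
  irrep \ class  {0} (size 1)  {1} (size 1)    {2} (size 1)  
  chi_0          1             1               1             
  chi_1          1             exp(2*I*pi/3)   exp(-2*I*pi/3)
  chi_2          1             exp(-2*I*pi/3)  exp(2*I*pi/3) 

Spot check: chi_1(2) = zeta_3^(1*2) = zeta_3^2 = exp(-2*I*pi/3).

Working: Z/3Z is abelian, so all 3 irreducible complex representations are 1-dimensional. They are given by chi_k(m) = zeta_3^(k*m) for k = 0,...,2. Row orthogonality: sum_m chi_k(m) conj(chi_l(m)) = 3 * [k = l].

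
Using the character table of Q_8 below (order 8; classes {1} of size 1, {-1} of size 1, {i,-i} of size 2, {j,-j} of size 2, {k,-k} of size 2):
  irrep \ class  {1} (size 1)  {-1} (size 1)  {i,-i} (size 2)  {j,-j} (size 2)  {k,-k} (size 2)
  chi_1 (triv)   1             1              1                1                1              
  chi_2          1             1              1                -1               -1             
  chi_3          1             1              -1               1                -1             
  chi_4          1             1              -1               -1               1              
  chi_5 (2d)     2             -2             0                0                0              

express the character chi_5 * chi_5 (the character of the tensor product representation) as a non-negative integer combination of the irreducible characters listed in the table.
chi_5 tensor chi_5 = chi_1 + chi_2 + chi_3 + chi_4 (all other irreducibles have multiplicity 0).

Argument: The character of a tensor product is the pointwise product (chi_5 * chi_5)(C) = chi_5(C) * chi_5(C):
  {1}: (2)*(2), {-1}: (-2)*(-2), {i,-i}: (0)*(0), {j,-j}: (0)*(0), {k,-k}: (0)*(0)
so (chi_5 * chi_5) takes values
  {1} -> 4, {-1} -> 4, {i,-i} -> 0, {j,-j} -> 0, {k,-k} -> 0.
Now take the inner product of this character with each irreducible chi from the table, <chi_5*chi_5, chi> = (1/8) sum_C |C| (chi_5*chi_5)(C) conj(chi(C)):
  <chi_5*chi_5, chi_1> = (1/8)[1*(4)*conj(1) + 1*(4)*conj(1) + 2*(0)*conj(1) + 2*(0)*conj(1) + 2*(0)*conj(1)]
      = (1/8)[(4) + (4) + (0) + (0) + (0)] = 8/8 = 1
  <chi_5*chi_5, chi_2> = (1/8)[1*(4)*conj(1) + 1*(4)*conj(1) + 2*(0)*conj(1) + 2*(0)*conj(-1) + 2*(0)*conj(-1)]
      = (1/8)[(4) + (4) + (0) + (0) + (0)] = 8/8 = 1
  <chi_5*chi_5, chi_3> = (1/8)[1*(4)*conj(1) + 1*(4)*conj(1) + 2*(0)*conj(-1) + 2*(0)*conj(1) + 2*(0)*conj(-1)]
      = (1/8)[(4) + (4) + (0) + (0) + (0)] = 8/8 = 1
  <chi_5*chi_5, chi_4> = (1/8)[1*(4)*conj(1) + 1*(4)*conj(1) + 2*(0)*conj(-1) + 2*(0)*conj(-1) + 2*(0)*conj(1)]
      = (1/8)[(4) + (4) + (0) + (0) + (0)] = 8/8 = 1
  <chi_5*chi_5, chi_5> = (1/8)[1*(4)*conj(2) + 1*(4)*conj(-2) + 2*(0)*conj(0) + 2*(0)*conj(0) + 2*(0)*conj(0)]
      = (1/8)[(8) + (-8) + (0) + (0) + (0)] = 0/8 = 0
Hence the multiplicities are chi_1: 1, chi_2: 1, chi_3: 1, chi_4: 1. Dimension check: dim(chi_5)*dim(chi_5) = 2*2 = 4 and sum (mult * dim) = 1*1 + 1*1 + 1*1 + 1*1 = 4.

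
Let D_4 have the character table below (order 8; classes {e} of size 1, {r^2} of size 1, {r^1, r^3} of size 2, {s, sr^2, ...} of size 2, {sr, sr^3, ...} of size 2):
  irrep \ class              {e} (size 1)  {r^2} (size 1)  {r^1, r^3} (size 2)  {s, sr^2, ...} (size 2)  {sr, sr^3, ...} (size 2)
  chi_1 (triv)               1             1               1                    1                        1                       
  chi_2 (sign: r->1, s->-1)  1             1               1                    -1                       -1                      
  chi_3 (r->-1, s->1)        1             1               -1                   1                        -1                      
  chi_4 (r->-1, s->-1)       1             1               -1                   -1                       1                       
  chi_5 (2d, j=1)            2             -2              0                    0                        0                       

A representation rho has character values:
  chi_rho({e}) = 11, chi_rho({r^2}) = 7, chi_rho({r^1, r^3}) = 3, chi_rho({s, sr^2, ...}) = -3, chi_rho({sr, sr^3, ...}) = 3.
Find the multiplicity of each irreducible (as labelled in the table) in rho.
Multiplicities: chi_1: 3, chi_2: 3, chi_3: 0, chi_4: 3, chi_5: 1.

Details: Use <chi_rho, chi> = (1/|G|) sum_C |C| * chi_rho(C) * conj(chi(C)) with |G| = 8 for each irreducible chi in the table:
  <chi_rho, chi_1> = (1/8)[1*(11)*conj(1) + 1*(7)*conj(1) + 2*(3)*conj(1) + 2*(-3)*conj(1) + 2*(3)*conj(1)]
      = (1/8)[(11) + (7) + (6) + (-6) + (6)] = 24/8 = 3
  <chi_rho, chi_2> = (1/8)[1*(11)*conj(1) + 1*(7)*conj(1) + 2*(3)*conj(1) + 2*(-3)*conj(-1) + 2*(3)*conj(-1)]
      = (1/8)[(11) + (7) + (6) + (6) + (-6)] = 24/8 = 3
  <chi_rho, chi_3> = (1/8)[1*(11)*conj(1) + 1*(7)*conj(1) + 2*(3)*conj(-1) + 2*(-3)*conj(1) + 2*(3)*conj(-1)]
      = (1/8)[(11) + (7) + (-6) + (-6) + (-6)] = 0/8 = 0
  <chi_rho, chi_4> = (1/8)[1*(11)*conj(1) + 1*(7)*conj(1) + 2*(3)*conj(-1) + 2*(-3)*conj(-1) + 2*(3)*conj(1)]
      = (1/8)[(11) + (7) + (-6) + (6) + (6)] = 24/8 = 3
  <chi_rho, chi_5> = (1/8)[1*(11)*conj(2) + 1*(7)*conj(-2) + 2*(3)*conj(0) + 2*(-3)*conj(0) + 2*(3)*conj(0)]
      = (1/8)[(22) + (-14) + (0) + (0) + (0)] = 8/8 = 1
Dimension check: dim(rho) = sum (mult * dim) = 3*1 + 3*1 + 0*1 + 3*1 + 1*2 = 11 = chi_rho(e) = 11.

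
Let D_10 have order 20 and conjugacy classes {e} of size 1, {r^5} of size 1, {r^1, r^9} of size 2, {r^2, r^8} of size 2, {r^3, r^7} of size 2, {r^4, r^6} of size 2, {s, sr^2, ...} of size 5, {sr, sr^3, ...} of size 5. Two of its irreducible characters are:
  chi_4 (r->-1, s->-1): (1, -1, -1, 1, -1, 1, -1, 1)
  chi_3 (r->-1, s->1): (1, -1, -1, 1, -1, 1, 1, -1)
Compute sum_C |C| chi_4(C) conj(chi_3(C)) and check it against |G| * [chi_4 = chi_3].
Sum = 0; so <chi_4, chi_3> = 0 (distinct irreducibles are orthogonal).

Explanation: Compute term by term over conjugacy classes (|C| * chi_4(C) * conj(chi_3(C))):
  1*(1)*conj(1) + 1*(-1)*conj(-1) + 2*(-1)*conj(-1) + 2*(1)*conj(1) + 2*(-1)*conj(-1) + 2*(1)*conj(1) + 5*(-1)*conj(1) + 5*(1)*conj(-1)
  = (1) + (1) + (2) + (2) + (2) + (2) + (-5) + (-5)
  = 0.
Dividing by |G| = 20 gives 0/20 = 0, matching the row-orthogonality relation <chi_4, chi_3> = [chi_4 = chi_3].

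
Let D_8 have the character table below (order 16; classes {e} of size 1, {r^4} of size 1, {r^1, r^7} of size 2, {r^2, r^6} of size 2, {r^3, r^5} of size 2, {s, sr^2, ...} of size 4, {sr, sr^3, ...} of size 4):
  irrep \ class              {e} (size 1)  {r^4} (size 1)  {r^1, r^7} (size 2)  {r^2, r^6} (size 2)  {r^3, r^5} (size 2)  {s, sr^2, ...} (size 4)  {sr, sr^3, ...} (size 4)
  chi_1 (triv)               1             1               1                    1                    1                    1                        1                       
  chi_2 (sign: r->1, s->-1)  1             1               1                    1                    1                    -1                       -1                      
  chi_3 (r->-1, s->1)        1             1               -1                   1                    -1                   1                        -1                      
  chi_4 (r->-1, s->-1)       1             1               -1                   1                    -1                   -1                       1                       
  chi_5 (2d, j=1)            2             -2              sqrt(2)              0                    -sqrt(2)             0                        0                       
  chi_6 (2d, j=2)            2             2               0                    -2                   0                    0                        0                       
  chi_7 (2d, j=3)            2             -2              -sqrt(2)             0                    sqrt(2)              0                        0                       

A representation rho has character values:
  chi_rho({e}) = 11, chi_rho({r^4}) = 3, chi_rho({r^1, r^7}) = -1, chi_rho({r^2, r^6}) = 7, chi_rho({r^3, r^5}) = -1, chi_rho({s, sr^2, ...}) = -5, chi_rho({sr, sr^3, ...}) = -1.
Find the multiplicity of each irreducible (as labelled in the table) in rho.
Multiplicities: chi_1: 0, chi_2: 3, chi_3: 1, chi_4: 3, chi_5: 1, chi_6: 0, chi_7: 1.

Derivation: Use <chi_rho, chi> = (1/|G|) sum_C |C| * chi_rho(C) * conj(chi(C)) with |G| = 16 for each irreducible chi in the table:
  <chi_rho, chi_1> = (1/16)[1*(11)*conj(1) + 1*(3)*conj(1) + 2*(-1)*conj(1) + 2*(7)*conj(1) + 2*(-1)*conj(1) + 4*(-5)*conj(1) + 4*(-1)*conj(1)]
      = (1/16)[(11) + (3) + (-2) + (14) + (-2) + (-20) + (-4)] = 0/16 = 0
  <chi_rho, chi_2> = (1/16)[1*(11)*conj(1) + 1*(3)*conj(1) + 2*(-1)*conj(1) + 2*(7)*conj(1) + 2*(-1)*conj(1) + 4*(-5)*conj(-1) + 4*(-1)*conj(-1)]
      = (1/16)[(11) + (3) + (-2) + (14) + (-2) + (20) + (4)] = 48/16 = 3
  <chi_rho, chi_3> = (1/16)[1*(11)*conj(1) + 1*(3)*conj(1) + 2*(-1)*conj(-1) + 2*(7)*conj(1) + 2*(-1)*conj(-1) + 4*(-5)*conj(1) + 4*(-1)*conj(-1)]
      = (1/16)[(11) + (3) + (2) + (14) + (2) + (-20) + (4)] = 16/16 = 1
  <chi_rho, chi_4> = (1/16)[1*(11)*conj(1) + 1*(3)*conj(1) + 2*(-1)*conj(-1) + 2*(7)*conj(1) + 2*(-1)*conj(-1) + 4*(-5)*conj(-1) + 4*(-1)*conj(1)]
      = (1/16)[(11) + (3) + (2) + (14) + (2) + (20) + (-4)] = 48/16 = 3
  <chi_rho, chi_5> = (1/16)[1*(11)*conj(2) + 1*(3)*conj(-2) + 2*(-1)*conj(sqrt(2)) + 2*(7)*conj(0) + 2*(-1)*conj(-sqrt(2)) + 4*(-5)*conj(0) + 4*(-1)*conj(0)]
      = (1/16)[(22) + (-6) + (-2*sqrt(2)) + (0) + (2*sqrt(2)) + (0) + (0)] = 16/16 = 1
  <chi_rho, chi_6> = (1/16)[1*(11)*conj(2) + 1*(3)*conj(2) + 2*(-1)*conj(0) + 2*(7)*conj(-2) + 2*(-1)*conj(0) + 4*(-5)*conj(0) + 4*(-1)*conj(0)]
      = (1/16)[(22) + (6) + (0) + (-28) + (0) + (0) + (0)] = 0/16 = 0
  <chi_rho, chi_7> = (1/16)[1*(11)*conj(2) + 1*(3)*conj(-2) + 2*(-1)*conj(-sqrt(2)) + 2*(7)*conj(0) + 2*(-1)*conj(sqrt(2)) + 4*(-5)*conj(0) + 4*(-1)*conj(0)]
      = (1/16)[(22) + (-6) + (2*sqrt(2)) + (0) + (-2*sqrt(2)) + (0) + (0)] = 16/16 = 1
Dimension check: dim(rho) = sum (mult * dim) = 0*1 + 3*1 + 1*1 + 3*1 + 1*2 + 0*2 + 1*2 = 11 = chi_rho(e) = 11.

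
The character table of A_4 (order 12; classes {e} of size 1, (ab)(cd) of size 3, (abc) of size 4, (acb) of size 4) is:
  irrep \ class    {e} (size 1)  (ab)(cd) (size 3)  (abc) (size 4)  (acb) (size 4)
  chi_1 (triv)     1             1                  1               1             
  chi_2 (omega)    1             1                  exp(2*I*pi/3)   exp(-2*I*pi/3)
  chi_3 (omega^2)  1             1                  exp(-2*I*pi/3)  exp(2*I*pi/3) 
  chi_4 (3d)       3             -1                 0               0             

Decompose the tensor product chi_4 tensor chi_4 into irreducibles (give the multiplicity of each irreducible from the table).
chi_4 tensor chi_4 = chi_1 + chi_2 + chi_3 + 2*chi_4 (all other irreducibles have multiplicity 0).

Details: The character of a tensor product is the pointwise product (chi_4 * chi_4)(C) = chi_4(C) * chi_4(C):
  {e}: (3)*(3), (ab)(cd): (-1)*(-1), (abc): (0)*(0), (acb): (0)*(0)
so (chi_4 * chi_4) takes values
  {e} -> 9, (ab)(cd) -> 1, (abc) -> 0, (acb) -> 0.
Now take the inner product of this character with each irreducible chi from the table, <chi_4*chi_4, chi> = (1/12) sum_C |C| (chi_4*chi_4)(C) conj(chi(C)):
  <chi_4*chi_4, chi_1> = (1/12)[1*(9)*conj(1) + 3*(1)*conj(1) + 4*(0)*conj(1) + 4*(0)*conj(1)]
      = (1/12)[(9) + (3) + (0) + (0)] = 12/12 = 1
  <chi_4*chi_4, chi_2> = (1/12)[1*(9)*conj(1) + 3*(1)*conj(1) + 4*(0)*conj(exp(2*I*pi/3)) + 4*(0)*conj(exp(-2*I*pi/3))]
      = (1/12)[(9) + (3) + (0) + (0)] = 12/12 = 1
  <chi_4*chi_4, chi_3> = (1/12)[1*(9)*conj(1) + 3*(1)*conj(1) + 4*(0)*conj(exp(-2*I*pi/3)) + 4*(0)*conj(exp(2*I*pi/3))]
      = (1/12)[(9) + (3) + (0) + (0)] = 12/12 = 1
  <chi_4*chi_4, chi_4> = (1/12)[1*(9)*conj(3) + 3*(1)*conj(-1) + 4*(0)*conj(0) + 4*(0)*conj(0)]
      = (1/12)[(27) + (-3) + (0) + (0)] = 24/12 = 2
(Exp terms are combined using exp(i*s)*conj(exp(i*t)) = exp(i*(s-t)), and sums of them are collapsed using the identity that for every m > 1 the m distinct m-th roots of unity sum to 0, e.g. 1 + exp(2*I*pi/3) + exp(-2*I*pi/3) = 0.)
Hence the multiplicities are chi_1: 1, chi_2: 1, chi_3: 1, chi_4: 2. Dimension check: dim(chi_4)*dim(chi_4) = 3*3 = 9 and sum (mult * dim) = 1*1 + 1*1 + 1*1 + 2*3 = 9.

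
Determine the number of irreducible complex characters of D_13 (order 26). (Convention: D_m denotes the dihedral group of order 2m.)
8

Working: The number of irreducible complex representations of a finite group equals its number of conjugacy classes. D_13 has 8 conjugacy classes ((n+3)/2 for n odd), so D_13 (order 26) has exactly 8 irreducible complex representations.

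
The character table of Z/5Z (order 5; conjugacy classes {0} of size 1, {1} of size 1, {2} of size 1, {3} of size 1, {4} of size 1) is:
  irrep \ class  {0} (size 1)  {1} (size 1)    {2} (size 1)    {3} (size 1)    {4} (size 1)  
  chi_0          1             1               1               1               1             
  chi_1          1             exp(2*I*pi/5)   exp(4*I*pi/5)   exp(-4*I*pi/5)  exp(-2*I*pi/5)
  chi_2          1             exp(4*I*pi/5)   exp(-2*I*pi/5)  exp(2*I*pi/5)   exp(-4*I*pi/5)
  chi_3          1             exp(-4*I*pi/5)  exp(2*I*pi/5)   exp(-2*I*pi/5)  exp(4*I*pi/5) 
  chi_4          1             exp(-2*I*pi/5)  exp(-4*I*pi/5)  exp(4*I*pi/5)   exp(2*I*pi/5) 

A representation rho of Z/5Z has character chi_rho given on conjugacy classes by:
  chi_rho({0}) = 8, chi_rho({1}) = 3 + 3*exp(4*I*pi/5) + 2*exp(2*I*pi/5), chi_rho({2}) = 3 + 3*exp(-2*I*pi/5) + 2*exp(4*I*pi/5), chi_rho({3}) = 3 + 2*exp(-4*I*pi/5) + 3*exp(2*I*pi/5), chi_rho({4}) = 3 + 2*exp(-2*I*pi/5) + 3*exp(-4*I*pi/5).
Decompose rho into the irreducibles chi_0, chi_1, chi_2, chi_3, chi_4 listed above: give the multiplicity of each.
Multiplicities: chi_0: 3, chi_1: 2, chi_2: 3, chi_3: 0, chi_4: 0.

Proof sketch: Use <chi_rho, chi> = (1/|G|) sum_C |C| * chi_rho(C) * conj(chi(C)) with |G| = 5 for each irreducible chi in the table:
  <chi_rho, chi_0> = (1/5)[1*(8)*conj(1) + 1*(3 + 3*exp(4*I*pi/5) + 2*exp(2*I*pi/5))*conj(1) + 1*(3 + 3*exp(-2*I*pi/5) + 2*exp(4*I*pi/5))*conj(1) + 1*(3 + 2*exp(-4*I*pi/5) + 3*exp(2*I*pi/5))*conj(1) + 1*(3 + 2*exp(-2*I*pi/5) + 3*exp(-4*I*pi/5))*conj(1)]
      = (1/5)[(8) + (3 + 3*exp(4*I*pi/5) + 2*exp(2*I*pi/5)) + (3 + 3*exp(-2*I*pi/5) + 2*exp(4*I*pi/5)) + (3 + 2*exp(-4*I*pi/5) + 3*exp(2*I*pi/5)) + (3 + 2*exp(-2*I*pi/5) + 3*exp(-4*I*pi/5))] = 15/5 = 3
  <chi_rho, chi_1> = (1/5)[1*(8)*conj(1) + 1*(3 + 3*exp(4*I*pi/5) + 2*exp(2*I*pi/5))*conj(exp(2*I*pi/5)) + 1*(3 + 3*exp(-2*I*pi/5) + 2*exp(4*I*pi/5))*conj(exp(4*I*pi/5)) + 1*(3 + 2*exp(-4*I*pi/5) + 3*exp(2*I*pi/5))*conj(exp(-4*I*pi/5)) + 1*(3 + 2*exp(-2*I*pi/5) + 3*exp(-4*I*pi/5))*conj(exp(-2*I*pi/5))]
      = (1/5)[(8) + (2 + 3*exp(-2*I*pi/5) + 3*exp(2*I*pi/5)) + (2 + 3*exp(-4*I*pi/5) + 3*exp(4*I*pi/5)) + (2 + 3*exp(-4*I*pi/5) + 3*exp(4*I*pi/5)) + (2 + 3*exp(-2*I*pi/5) + 3*exp(2*I*pi/5))] = 10/5 = 2
  <chi_rho, chi_2> = (1/5)[1*(8)*conj(1) + 1*(3 + 3*exp(4*I*pi/5) + 2*exp(2*I*pi/5))*conj(exp(4*I*pi/5)) + 1*(3 + 3*exp(-2*I*pi/5) + 2*exp(4*I*pi/5))*conj(exp(-2*I*pi/5)) + 1*(3 + 2*exp(-4*I*pi/5) + 3*exp(2*I*pi/5))*conj(exp(2*I*pi/5)) + 1*(3 + 2*exp(-2*I*pi/5) + 3*exp(-4*I*pi/5))*conj(exp(-4*I*pi/5))]
      = (1/5)[(8) + (3 + 2*exp(-2*I*pi/5) + 3*exp(-4*I*pi/5)) + (3 + 2*exp(-4*I*pi/5) + 3*exp(2*I*pi/5)) + (3 + 3*exp(-2*I*pi/5) + 2*exp(4*I*pi/5)) + (3 + 3*exp(4*I*pi/5) + 2*exp(2*I*pi/5))] = 15/5 = 3
  <chi_rho, chi_3> = (1/5)[1*(8)*conj(1) + 1*(3 + 3*exp(4*I*pi/5) + 2*exp(2*I*pi/5))*conj(exp(-4*I*pi/5)) + 1*(3 + 3*exp(-2*I*pi/5) + 2*exp(4*I*pi/5))*conj(exp(2*I*pi/5)) + 1*(3 + 2*exp(-4*I*pi/5) + 3*exp(2*I*pi/5))*conj(exp(-2*I*pi/5)) + 1*(3 + 2*exp(-2*I*pi/5) + 3*exp(-4*I*pi/5))*conj(exp(4*I*pi/5))]
      = (1/5)[(8) + (3*exp(-2*I*pi/5) + 2*exp(-4*I*pi/5) + 3*exp(4*I*pi/5)) + (3*exp(-2*I*pi/5) + 3*exp(-4*I*pi/5) + 2*exp(2*I*pi/5)) + (2*exp(-2*I*pi/5) + 3*exp(4*I*pi/5) + 3*exp(2*I*pi/5)) + (3*exp(-4*I*pi/5) + 2*exp(4*I*pi/5) + 3*exp(2*I*pi/5))] = 0/5 = 0
  <chi_rho, chi_4> = (1/5)[1*(8)*conj(1) + 1*(3 + 3*exp(4*I*pi/5) + 2*exp(2*I*pi/5))*conj(exp(-2*I*pi/5)) + 1*(3 + 3*exp(-2*I*pi/5) + 2*exp(4*I*pi/5))*conj(exp(-4*I*pi/5)) + 1*(3 + 2*exp(-4*I*pi/5) + 3*exp(2*I*pi/5))*conj(exp(4*I*pi/5)) + 1*(3 + 2*exp(-2*I*pi/5) + 3*exp(-4*I*pi/5))*conj(exp(2*I*pi/5))]
      = (1/5)[(8) + (3*exp(-4*I*pi/5) + 2*exp(4*I*pi/5) + 3*exp(2*I*pi/5)) + (2*exp(-2*I*pi/5) + 3*exp(4*I*pi/5) + 3*exp(2*I*pi/5)) + (3*exp(-2*I*pi/5) + 3*exp(-4*I*pi/5) + 2*exp(2*I*pi/5)) + (3*exp(-2*I*pi/5) + 2*exp(-4*I*pi/5) + 3*exp(4*I*pi/5))] = 0/5 = 0
(Exp terms are combined using exp(i*s)*conj(exp(i*t)) = exp(i*(s-t)), and sums of them are collapsed using the identity that for every m > 1 the m distinct m-th roots of unity sum to 0, e.g. 1 + exp(2*I*pi/3) + exp(-2*I*pi/3) = 0.)
Dimension check: dim(rho) = sum (mult * dim) = 3*1 + 2*1 + 3*1 + 0*1 + 0*1 = 8 = chi_rho(e) = 8.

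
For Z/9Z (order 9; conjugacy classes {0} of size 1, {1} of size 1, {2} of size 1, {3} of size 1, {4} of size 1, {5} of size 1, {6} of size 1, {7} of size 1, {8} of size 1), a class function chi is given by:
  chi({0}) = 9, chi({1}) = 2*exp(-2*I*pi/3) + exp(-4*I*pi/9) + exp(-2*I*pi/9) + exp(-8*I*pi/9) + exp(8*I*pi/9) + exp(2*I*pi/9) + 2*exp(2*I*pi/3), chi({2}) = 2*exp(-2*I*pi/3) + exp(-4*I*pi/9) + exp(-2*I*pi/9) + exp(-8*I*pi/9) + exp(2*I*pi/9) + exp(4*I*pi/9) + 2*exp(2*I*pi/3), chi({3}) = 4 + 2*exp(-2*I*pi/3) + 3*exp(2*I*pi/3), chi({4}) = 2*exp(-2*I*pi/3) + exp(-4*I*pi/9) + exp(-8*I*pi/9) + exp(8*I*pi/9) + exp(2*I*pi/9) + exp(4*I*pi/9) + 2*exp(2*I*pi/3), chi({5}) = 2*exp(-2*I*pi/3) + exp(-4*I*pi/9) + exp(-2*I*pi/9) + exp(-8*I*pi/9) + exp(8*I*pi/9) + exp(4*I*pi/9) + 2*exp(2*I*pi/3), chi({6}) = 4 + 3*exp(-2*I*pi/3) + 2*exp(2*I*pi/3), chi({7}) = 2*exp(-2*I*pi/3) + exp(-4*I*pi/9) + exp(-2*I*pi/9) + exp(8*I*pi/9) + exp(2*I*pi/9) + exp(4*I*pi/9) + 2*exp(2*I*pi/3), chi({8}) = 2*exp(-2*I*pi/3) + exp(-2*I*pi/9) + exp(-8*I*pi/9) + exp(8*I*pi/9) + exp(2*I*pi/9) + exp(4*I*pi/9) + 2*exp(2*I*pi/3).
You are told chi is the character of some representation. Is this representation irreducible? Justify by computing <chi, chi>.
Not irreducible (reducible): <chi, chi> = 13 > 1.

Argument: <chi, chi> = (1/|G|) sum_C |C| * |chi(C)|^2 = (1/9)[1*|9|^2 + 1*|2*exp(-2*I*pi/3) + exp(-4*I*pi/9) + exp(-2*I*pi/9) + exp(-8*I*pi/9) + exp(8*I*pi/9) + exp(2*I*pi/9) + 2*exp(2*I*pi/3)|^2 + 1*|2*exp(-2*I*pi/3) + exp(-4*I*pi/9) + exp(-2*I*pi/9) + exp(-8*I*pi/9) + exp(2*I*pi/9) + exp(4*I*pi/9) + 2*exp(2*I*pi/3)|^2 + 1*|4 + 2*exp(-2*I*pi/3) + 3*exp(2*I*pi/3)|^2 + 1*|2*exp(-2*I*pi/3) + exp(-4*I*pi/9) + exp(-8*I*pi/9) + exp(8*I*pi/9) + exp(2*I*pi/9) + exp(4*I*pi/9) + 2*exp(2*I*pi/3)|^2 + 1*|2*exp(-2*I*pi/3) + exp(-4*I*pi/9) + exp(-2*I*pi/9) + exp(-8*I*pi/9) + exp(8*I*pi/9) + exp(4*I*pi/9) + 2*exp(2*I*pi/3)|^2 + 1*|4 + 3*exp(-2*I*pi/3) + 2*exp(2*I*pi/3)|^2 + 1*|2*exp(-2*I*pi/3) + exp(-4*I*pi/9) + exp(-2*I*pi/9) + exp(8*I*pi/9) + exp(2*I*pi/9) + exp(4*I*pi/9) + 2*exp(2*I*pi/3)|^2 + 1*|2*exp(-2*I*pi/3) + exp(-2*I*pi/9) + exp(-8*I*pi/9) + exp(8*I*pi/9) + exp(2*I*pi/9) + exp(4*I*pi/9) + 2*exp(2*I*pi/3)|^2]
  = (1/9)[(81) + (13 + 10*exp(-4*I*pi/9) + 8*exp(-2*I*pi/3) + 8*exp(-2*I*pi/9) + 8*exp(-8*I*pi/9) + 8*exp(8*I*pi/9) + 8*exp(2*I*pi/9) + 8*exp(2*I*pi/3) + 10*exp(4*I*pi/9)) + (13 + 8*exp(-4*I*pi/9) + 8*exp(-2*I*pi/3) + 8*exp(-2*I*pi/9) + 10*exp(-8*I*pi/9) + 10*exp(8*I*pi/9) + 8*exp(2*I*pi/9) + 8*exp(2*I*pi/3) + 8*exp(4*I*pi/9)) + (3) + (13 + 8*exp(-4*I*pi/9) + 8*exp(-2*I*pi/3) + 10*exp(-2*I*pi/9) + 8*exp(-8*I*pi/9) + 8*exp(8*I*pi/9) + 10*exp(2*I*pi/9) + 8*exp(2*I*pi/3) + 8*exp(4*I*pi/9)) + (13 + 8*exp(-4*I*pi/9) + 8*exp(-2*I*pi/3) + 10*exp(-2*I*pi/9) + 8*exp(-8*I*pi/9) + 8*exp(8*I*pi/9) + 10*exp(2*I*pi/9) + 8*exp(2*I*pi/3) + 8*exp(4*I*pi/9)) + (3) + (13 + 8*exp(-4*I*pi/9) + 8*exp(-2*I*pi/3) + 8*exp(-2*I*pi/9) + 10*exp(-8*I*pi/9) + 10*exp(8*I*pi/9) + 8*exp(2*I*pi/9) + 8*exp(2*I*pi/3) + 8*exp(4*I*pi/9)) + (13 + 10*exp(-4*I*pi/9) + 8*exp(-2*I*pi/3) + 8*exp(-2*I*pi/9) + 8*exp(-8*I*pi/9) + 8*exp(8*I*pi/9) + 8*exp(2*I*pi/9) + 8*exp(2*I*pi/3) + 10*exp(4*I*pi/9))] = 117/9 = 13.
(Exp terms are combined using exp(i*s)*conj(exp(i*t)) = exp(i*(s-t)), and sums of them are collapsed using the identity that for every m > 1 the m distinct m-th roots of unity sum to 0, e.g. 1 + exp(2*I*pi/3) + exp(-2*I*pi/3) = 0.)
A character is irreducible iff <chi, chi> = 1, so this representation is reducible.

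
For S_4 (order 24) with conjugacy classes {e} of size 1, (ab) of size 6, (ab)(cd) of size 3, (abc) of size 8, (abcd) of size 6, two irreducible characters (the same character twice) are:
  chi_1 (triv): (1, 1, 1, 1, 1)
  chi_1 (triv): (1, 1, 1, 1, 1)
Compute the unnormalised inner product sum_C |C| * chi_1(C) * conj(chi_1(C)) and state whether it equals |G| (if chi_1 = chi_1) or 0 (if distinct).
Sum = 24 = |G| = 24; so <chi_1, chi_1> = 1 (norm-1 confirms irreducibility).

Working: Compute term by term over conjugacy classes (|C| * chi_1(C) * conj(chi_1(C))):
  1*(1)*conj(1) + 6*(1)*conj(1) + 3*(1)*conj(1) + 8*(1)*conj(1) + 6*(1)*conj(1)
  = (1) + (6) + (3) + (8) + (6)
  = 24.
Dividing by |G| = 24 gives 24/24 = 1, matching the row-orthogonality relation <chi_1, chi_1> = [chi_1 = chi_1].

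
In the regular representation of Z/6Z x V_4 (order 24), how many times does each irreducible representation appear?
Each irreducible V_i of dimension d_i appears with multiplicity d_i, i.e. rho_reg = (direct sum over all irreducibles V_i) d_i V_i. The irreducible dimensions for Z/6Z x V_4 are 1, 1, 1, 1, 1, 1, 1, 1, 1, 1, 1, 1, 1, 1, 1, 1, 1, 1, 1, 1, 1, 1, 1, 1: 24 irreducibles of dimension 1, each with multiplicity 1. Total dimension 24*1*1 = 24 = |G|.

Solution. General theorem: in the regular representation of a finite group G, each irreducible appears with multiplicity equal to its dimension. Check: dim(rho_reg) = sum d_i^2 = 1 + 1 + 1 + 1 + 1 + 1 + 1 + 1 + 1 + 1 + 1 + 1 + 1 + 1 + 1 + 1 + 1 + 1 + 1 + 1 + 1 + 1 + 1 + 1 = 24 = |G|.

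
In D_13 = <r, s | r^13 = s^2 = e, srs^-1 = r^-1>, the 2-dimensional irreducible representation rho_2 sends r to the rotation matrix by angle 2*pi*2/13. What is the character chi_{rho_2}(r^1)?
chi_{rho_2}(r^1) = 2*cos(2*pi*2*1/13) = 2*cos(4*pi/13)

Working: rho_2(r^1) is rotation by angle 2*pi*2*1/13, whose trace is 2*cos(2*pi*2*1/13) = 2*cos(4*pi/13).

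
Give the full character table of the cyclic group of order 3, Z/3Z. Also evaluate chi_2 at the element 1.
Character table of Z/3Z (irreps indexed chi_0,...,chi_2 with chi_k(m) = zeta_3^(k*m), zeta_3 = exp(2*pi*i/3)):
  irrep \ class  {0} (size 1)  {1} (size 1)    {2} (size 1)  
  chi_0          1             1               1             
  chi_1          1             exp(2*I*pi/3)   exp(-2*I*pi/3)
  chi_2          1             exp(-2*I*pi/3)  exp(2*I*pi/3) 

Spot check: chi_2(1) = zeta_3^(2*1) = zeta_3^2 = exp(-2*I*pi/3).

Explanation: Z/3Z is abelian, so all 3 irreducible complex representations are 1-dimensional. They are given by chi_k(m) = zeta_3^(k*m) for k = 0,...,2. Row orthogonality: sum_m chi_k(m) conj(chi_l(m)) = 3 * [k = l].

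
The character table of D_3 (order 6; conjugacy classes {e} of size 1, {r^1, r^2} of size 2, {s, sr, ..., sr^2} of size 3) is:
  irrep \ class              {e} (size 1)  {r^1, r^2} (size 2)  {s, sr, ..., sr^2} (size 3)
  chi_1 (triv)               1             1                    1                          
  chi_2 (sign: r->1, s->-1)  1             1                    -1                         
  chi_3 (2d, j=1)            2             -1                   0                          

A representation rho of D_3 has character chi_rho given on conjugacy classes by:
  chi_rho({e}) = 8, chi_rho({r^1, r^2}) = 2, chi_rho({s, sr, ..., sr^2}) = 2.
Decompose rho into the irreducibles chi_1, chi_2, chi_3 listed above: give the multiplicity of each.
Multiplicities: chi_1: 3, chi_2: 1, chi_3: 2.

Solution. Use <chi_rho, chi> = (1/|G|) sum_C |C| * chi_rho(C) * conj(chi(C)) with |G| = 6 for each irreducible chi in the table:
  <chi_rho, chi_1> = (1/6)[1*(8)*conj(1) + 2*(2)*conj(1) + 3*(2)*conj(1)]
      = (1/6)[(8) + (4) + (6)] = 18/6 = 3
  <chi_rho, chi_2> = (1/6)[1*(8)*conj(1) + 2*(2)*conj(1) + 3*(2)*conj(-1)]
      = (1/6)[(8) + (4) + (-6)] = 6/6 = 1
  <chi_rho, chi_3> = (1/6)[1*(8)*conj(2) + 2*(2)*conj(-1) + 3*(2)*conj(0)]
      = (1/6)[(16) + (-4) + (0)] = 12/6 = 2
Dimension check: dim(rho) = sum (mult * dim) = 3*1 + 1*1 + 2*2 = 8 = chi_rho(e) = 8.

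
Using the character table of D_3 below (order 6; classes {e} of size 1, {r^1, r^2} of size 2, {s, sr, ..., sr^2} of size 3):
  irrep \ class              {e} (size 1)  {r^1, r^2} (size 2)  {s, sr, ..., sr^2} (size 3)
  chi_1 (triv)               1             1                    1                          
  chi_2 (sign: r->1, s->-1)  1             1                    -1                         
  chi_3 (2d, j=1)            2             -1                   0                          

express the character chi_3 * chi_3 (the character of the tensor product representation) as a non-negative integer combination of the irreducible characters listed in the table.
chi_3 tensor chi_3 = chi_1 + chi_2 + chi_3 (all other irreducibles have multiplicity 0).

Reasoning: The character of a tensor product is the pointwise product (chi_3 * chi_3)(C) = chi_3(C) * chi_3(C):
  {e}: (2)*(2), {r^1, r^2}: (-1)*(-1), {s, sr, ..., sr^2}: (0)*(0)
so (chi_3 * chi_3) takes values
  {e} -> 4, {r^1, r^2} -> 1, {s, sr, ..., sr^2} -> 0.
Now take the inner product of this character with each irreducible chi from the table, <chi_3*chi_3, chi> = (1/6) sum_C |C| (chi_3*chi_3)(C) conj(chi(C)):
  <chi_3*chi_3, chi_1> = (1/6)[1*(4)*conj(1) + 2*(1)*conj(1) + 3*(0)*conj(1)]
      = (1/6)[(4) + (2) + (0)] = 6/6 = 1
  <chi_3*chi_3, chi_2> = (1/6)[1*(4)*conj(1) + 2*(1)*conj(1) + 3*(0)*conj(-1)]
      = (1/6)[(4) + (2) + (0)] = 6/6 = 1
  <chi_3*chi_3, chi_3> = (1/6)[1*(4)*conj(2) + 2*(1)*conj(-1) + 3*(0)*conj(0)]
      = (1/6)[(8) + (-2) + (0)] = 6/6 = 1
Hence the multiplicities are chi_1: 1, chi_2: 1, chi_3: 1. Dimension check: dim(chi_3)*dim(chi_3) = 2*2 = 4 and sum (mult * dim) = 1*1 + 1*1 + 1*2 = 4.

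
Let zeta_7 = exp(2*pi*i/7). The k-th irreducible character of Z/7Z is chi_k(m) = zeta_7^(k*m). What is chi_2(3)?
chi_2(3) = zeta_7^6 = exp(-2*I*pi/7)

Justification: chi_2(3) = zeta_7^(2*3) = zeta_7^6. Since zeta_7^7 = 1, this equals zeta_7^6 = exp(2*pi*i*6/7) = exp(-2*I*pi/7).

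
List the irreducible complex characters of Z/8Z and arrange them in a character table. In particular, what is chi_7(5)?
Character table of Z/8Z (irreps indexed chi_0,...,chi_7 with chi_k(m) = zeta_8^(k*m), zeta_8 = exp(2*pi*i/8)):
  irrep \ class  {0} (size 1)  {1} (size 1)    {2} (size 1)  {3} (size 1)    {4} (size 1)  {5} (size 1)    {6} (size 1)  {7} (size 1)  
  chi_0          1             1               1             1               1             1               1             1             
  chi_1          1             exp(I*pi/4)     I             exp(3*I*pi/4)   -1            exp(-3*I*pi/4)  -I            exp(-I*pi/4)  
  chi_2          1             I               -1            -I              1             I               -1            -I            
  chi_3          1             exp(3*I*pi/4)   -I            exp(I*pi/4)     -1            exp(-I*pi/4)    I             exp(-3*I*pi/4)
  chi_4          1             -1              1             -1              1             -1              1             -1            
  chi_5          1             exp(-3*I*pi/4)  I             exp(-I*pi/4)    -1            exp(I*pi/4)     -I            exp(3*I*pi/4) 
  chi_6          1             -I              -1            I               1             -I              -1            I             
  chi_7          1             exp(-I*pi/4)    -I            exp(-3*I*pi/4)  -1            exp(3*I*pi/4)   I             exp(I*pi/4)   

Spot check: chi_7(5) = zeta_8^(7*5) = zeta_8^35 = exp(3*I*pi/4).

Solution. Z/8Z is abelian, so all 8 irreducible complex representations are 1-dimensional. They are given by chi_k(m) = zeta_8^(k*m) for k = 0,...,7. Row orthogonality: sum_m chi_k(m) conj(chi_l(m)) = 8 * [k = l].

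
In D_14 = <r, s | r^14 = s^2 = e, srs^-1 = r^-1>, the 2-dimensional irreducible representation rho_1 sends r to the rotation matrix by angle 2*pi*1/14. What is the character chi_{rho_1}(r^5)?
chi_{rho_1}(r^5) = 2*cos(2*pi*1*5/14) = -2*cos(2*pi/7)

Derivation: rho_1(r^5) is rotation by angle 2*pi*1*5/14, whose trace is 2*cos(2*pi*1*5/14) = -2*cos(2*pi/7).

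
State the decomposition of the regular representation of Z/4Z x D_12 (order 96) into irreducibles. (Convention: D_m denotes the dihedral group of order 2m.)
Each irreducible V_i of dimension d_i appears with multiplicity d_i, i.e. rho_reg = (direct sum over all irreducibles V_i) d_i V_i. The irreducible dimensions for Z/4Z x D_12 are 1, 1, 1, 1, 1, 1, 1, 1, 1, 1, 1, 1, 1, 1, 1, 1, 2, 2, 2, 2, 2, 2, 2, 2, 2, 2, 2, 2, 2, 2, 2, 2, 2, 2, 2, 2: 16 irreducibles of dimension 1, each with multiplicity 1; 20 irreducibles of dimension 2, each with multiplicity 2. Total dimension 16*1*1 + 20*2*2 = 96 = |G|.

Argument: General theorem: in the regular representation of a finite group G, each irreducible appears with multiplicity equal to its dimension. Check: dim(rho_reg) = sum d_i^2 = 1 + 1 + 1 + 1 + 1 + 1 + 1 + 1 + 1 + 1 + 1 + 1 + 1 + 1 + 1 + 1 + 4 + 4 + 4 + 4 + 4 + 4 + 4 + 4 + 4 + 4 + 4 + 4 + 4 + 4 + 4 + 4 + 4 + 4 + 4 + 4 = 96 = |G|.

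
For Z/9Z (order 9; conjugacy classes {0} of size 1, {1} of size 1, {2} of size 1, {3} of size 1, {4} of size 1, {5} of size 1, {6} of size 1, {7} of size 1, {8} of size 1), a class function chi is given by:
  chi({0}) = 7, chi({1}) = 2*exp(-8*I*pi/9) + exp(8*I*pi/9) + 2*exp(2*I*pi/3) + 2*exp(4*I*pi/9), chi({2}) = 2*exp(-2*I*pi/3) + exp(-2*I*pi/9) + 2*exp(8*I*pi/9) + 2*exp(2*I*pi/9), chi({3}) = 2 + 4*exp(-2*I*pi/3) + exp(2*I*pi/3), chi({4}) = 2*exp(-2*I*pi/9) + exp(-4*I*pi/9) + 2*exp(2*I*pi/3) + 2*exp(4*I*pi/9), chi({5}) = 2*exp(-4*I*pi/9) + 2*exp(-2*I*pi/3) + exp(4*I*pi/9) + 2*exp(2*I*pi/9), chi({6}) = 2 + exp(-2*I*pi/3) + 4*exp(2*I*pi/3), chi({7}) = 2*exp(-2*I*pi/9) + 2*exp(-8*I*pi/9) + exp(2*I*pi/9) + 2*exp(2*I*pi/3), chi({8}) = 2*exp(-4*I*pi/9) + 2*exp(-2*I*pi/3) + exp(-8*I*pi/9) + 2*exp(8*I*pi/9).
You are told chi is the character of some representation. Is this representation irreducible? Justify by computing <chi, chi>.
Not irreducible (reducible): <chi, chi> = 13 > 1.

<chi, chi> = (1/|G|) sum_C |C| * |chi(C)|^2 = (1/9)[1*|7|^2 + 1*|2*exp(-8*I*pi/9) + exp(8*I*pi/9) + 2*exp(2*I*pi/3) + 2*exp(4*I*pi/9)|^2 + 1*|2*exp(-2*I*pi/3) + exp(-2*I*pi/9) + 2*exp(8*I*pi/9) + 2*exp(2*I*pi/9)|^2 + 1*|2 + 4*exp(-2*I*pi/3) + exp(2*I*pi/3)|^2 + 1*|2*exp(-2*I*pi/9) + exp(-4*I*pi/9) + 2*exp(2*I*pi/3) + 2*exp(4*I*pi/9)|^2 + 1*|2*exp(-4*I*pi/9) + 2*exp(-2*I*pi/3) + exp(4*I*pi/9) + 2*exp(2*I*pi/9)|^2 + 1*|2 + exp(-2*I*pi/3) + 4*exp(2*I*pi/3)|^2 + 1*|2*exp(-2*I*pi/9) + 2*exp(-8*I*pi/9) + exp(2*I*pi/9) + 2*exp(2*I*pi/3)|^2 + 1*|2*exp(-4*I*pi/9) + 2*exp(-2*I*pi/3) + exp(-8*I*pi/9) + 2*exp(8*I*pi/9)|^2]
  = (1/9)[(49) + (13 + 6*exp(-4*I*pi/9) + 8*exp(-2*I*pi/9) + 4*exp(-2*I*pi/3) + 4*exp(2*I*pi/3) + 8*exp(2*I*pi/9) + 6*exp(4*I*pi/9)) + (13 + 8*exp(-4*I*pi/9) + 4*exp(-2*I*pi/3) + 6*exp(-8*I*pi/9) + 6*exp(8*I*pi/9) + 4*exp(2*I*pi/3) + 8*exp(4*I*pi/9)) + (7) + (13 + 6*exp(-2*I*pi/9) + 4*exp(-2*I*pi/3) + 8*exp(-8*I*pi/9) + 8*exp(8*I*pi/9) + 4*exp(2*I*pi/3) + 6*exp(2*I*pi/9)) + (13 + 6*exp(-2*I*pi/9) + 4*exp(-2*I*pi/3) + 8*exp(-8*I*pi/9) + 8*exp(8*I*pi/9) + 4*exp(2*I*pi/3) + 6*exp(2*I*pi/9)) + (7) + (13 + 8*exp(-4*I*pi/9) + 4*exp(-2*I*pi/3) + 6*exp(-8*I*pi/9) + 6*exp(8*I*pi/9) + 4*exp(2*I*pi/3) + 8*exp(4*I*pi/9)) + (13 + 6*exp(-4*I*pi/9) + 8*exp(-2*I*pi/9) + 4*exp(-2*I*pi/3) + 4*exp(2*I*pi/3) + 8*exp(2*I*pi/9) + 6*exp(4*I*pi/9))] = 117/9 = 13.
(Exp terms are combined using exp(i*s)*conj(exp(i*t)) = exp(i*(s-t)), and sums of them are collapsed using the identity that for every m > 1 the m distinct m-th roots of unity sum to 0, e.g. 1 + exp(2*I*pi/3) + exp(-2*I*pi/3) = 0.)
A character is irreducible iff <chi, chi> = 1, so this representation is reducible.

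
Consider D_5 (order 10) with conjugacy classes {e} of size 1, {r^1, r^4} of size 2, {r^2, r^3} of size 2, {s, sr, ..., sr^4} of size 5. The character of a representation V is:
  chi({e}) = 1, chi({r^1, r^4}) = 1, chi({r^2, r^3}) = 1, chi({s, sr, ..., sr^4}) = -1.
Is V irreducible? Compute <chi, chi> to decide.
Irreducible: <chi, chi> = 1.

Why: <chi, chi> = (1/|G|) sum_C |C| * |chi(C)|^2 = (1/10)[1*|1|^2 + 2*|1|^2 + 2*|1|^2 + 5*|-1|^2]
  = (1/10)[(1) + (2) + (2) + (5)] = 10/10 = 1.
A character is irreducible iff <chi, chi> = 1, so this representation is irreducible.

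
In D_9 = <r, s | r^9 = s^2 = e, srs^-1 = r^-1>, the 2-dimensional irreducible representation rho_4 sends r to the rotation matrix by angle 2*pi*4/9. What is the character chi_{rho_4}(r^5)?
chi_{rho_4}(r^5) = 2*cos(2*pi*4*5/9) = 2*cos(40*pi/9)

Proof sketch: rho_4(r^5) is rotation by angle 2*pi*4*5/9, whose trace is 2*cos(2*pi*4*5/9) = 2*cos(40*pi/9).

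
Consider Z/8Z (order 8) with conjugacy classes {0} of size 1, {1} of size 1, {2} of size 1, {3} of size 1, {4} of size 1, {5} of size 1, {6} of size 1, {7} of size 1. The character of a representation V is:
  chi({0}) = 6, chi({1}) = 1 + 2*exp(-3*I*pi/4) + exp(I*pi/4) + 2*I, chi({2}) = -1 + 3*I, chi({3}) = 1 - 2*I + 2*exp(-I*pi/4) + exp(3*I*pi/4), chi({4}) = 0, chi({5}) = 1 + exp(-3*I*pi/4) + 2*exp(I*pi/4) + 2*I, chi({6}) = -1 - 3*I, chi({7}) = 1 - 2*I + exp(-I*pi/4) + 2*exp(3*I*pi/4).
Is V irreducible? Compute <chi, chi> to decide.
Not irreducible (reducible): <chi, chi> = 10 > 1.

<chi, chi> = (1/|G|) sum_C |C| * |chi(C)|^2 = (1/8)[1*|6|^2 + 1*|1 + 2*exp(-3*I*pi/4) + exp(I*pi/4) + 2*I|^2 + 1*|-1 + 3*I|^2 + 1*|1 - 2*I + 2*exp(-I*pi/4) + exp(3*I*pi/4)|^2 + 1*|0|^2 + 1*|1 + exp(-3*I*pi/4) + 2*exp(I*pi/4) + 2*I|^2 + 1*|-1 - 3*I|^2 + 1*|1 - 2*I + exp(-I*pi/4) + 2*exp(3*I*pi/4)|^2]
  = (1/8)[(36) + (6 + 6*exp(-3*I*pi/4) - 3*exp(-I*pi/4) + 3*exp(I*pi/4)) + (10) + (6 + 3*exp(-3*I*pi/4) - 3*exp(3*I*pi/4) + 6*exp(I*pi/4)) + (0) + (6 + 3*exp(-3*I*pi/4) - 3*exp(3*I*pi/4) + 6*exp(I*pi/4)) + (10) + (6 + 6*exp(-3*I*pi/4) - 3*exp(-I*pi/4) + 3*exp(I*pi/4))] = 80/8 = 10.
(Exp terms are combined using exp(i*s)*conj(exp(i*t)) = exp(i*(s-t)), and sums of them are collapsed using the identity that for every m > 1 the m distinct m-th roots of unity sum to 0, e.g. 1 + exp(2*I*pi/3) + exp(-2*I*pi/3) = 0.)
A character is irreducible iff <chi, chi> = 1, so this representation is reducible.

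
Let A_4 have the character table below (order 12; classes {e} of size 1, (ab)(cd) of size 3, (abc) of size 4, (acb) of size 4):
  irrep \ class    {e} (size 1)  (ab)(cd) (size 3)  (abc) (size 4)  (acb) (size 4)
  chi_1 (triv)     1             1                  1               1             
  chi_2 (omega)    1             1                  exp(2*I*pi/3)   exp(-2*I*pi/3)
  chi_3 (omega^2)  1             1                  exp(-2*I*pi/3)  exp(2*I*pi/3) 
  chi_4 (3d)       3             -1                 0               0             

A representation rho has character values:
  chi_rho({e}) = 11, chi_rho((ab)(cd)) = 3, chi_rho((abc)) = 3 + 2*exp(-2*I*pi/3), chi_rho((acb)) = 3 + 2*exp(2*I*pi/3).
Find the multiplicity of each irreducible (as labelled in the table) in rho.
Multiplicities: chi_1: 3, chi_2: 0, chi_3: 2, chi_4: 2.

Working: Use <chi_rho, chi> = (1/|G|) sum_C |C| * chi_rho(C) * conj(chi(C)) with |G| = 12 for each irreducible chi in the table:
  <chi_rho, chi_1> = (1/12)[1*(11)*conj(1) + 3*(3)*conj(1) + 4*(3 + 2*exp(-2*I*pi/3))*conj(1) + 4*(3 + 2*exp(2*I*pi/3))*conj(1)]
      = (1/12)[(11) + (9) + (12 + 8*exp(-2*I*pi/3)) + (12 + 8*exp(2*I*pi/3))] = 36/12 = 3
  <chi_rho, chi_2> = (1/12)[1*(11)*conj(1) + 3*(3)*conj(1) + 4*(3 + 2*exp(-2*I*pi/3))*conj(exp(2*I*pi/3)) + 4*(3 + 2*exp(2*I*pi/3))*conj(exp(-2*I*pi/3))]
      = (1/12)[(11) + (9) + (12*exp(-2*I*pi/3) + 8*exp(2*I*pi/3)) + (8*exp(-2*I*pi/3) + 12*exp(2*I*pi/3))] = 0/12 = 0
  <chi_rho, chi_3> = (1/12)[1*(11)*conj(1) + 3*(3)*conj(1) + 4*(3 + 2*exp(-2*I*pi/3))*conj(exp(-2*I*pi/3)) + 4*(3 + 2*exp(2*I*pi/3))*conj(exp(2*I*pi/3))]
      = (1/12)[(11) + (9) + (8 + 12*exp(2*I*pi/3)) + (8 + 12*exp(-2*I*pi/3))] = 24/12 = 2
  <chi_rho, chi_4> = (1/12)[1*(11)*conj(3) + 3*(3)*conj(-1) + 4*(3 + 2*exp(-2*I*pi/3))*conj(0) + 4*(3 + 2*exp(2*I*pi/3))*conj(0)]
      = (1/12)[(33) + (-9) + (0) + (0)] = 24/12 = 2
(Exp terms are combined using exp(i*s)*conj(exp(i*t)) = exp(i*(s-t)), and sums of them are collapsed using the identity that for every m > 1 the m distinct m-th roots of unity sum to 0, e.g. 1 + exp(2*I*pi/3) + exp(-2*I*pi/3) = 0.)
Dimension check: dim(rho) = sum (mult * dim) = 3*1 + 0*1 + 2*1 + 2*3 = 11 = chi_rho(e) = 11.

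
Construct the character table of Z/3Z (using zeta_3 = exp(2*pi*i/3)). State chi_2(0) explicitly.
Character table of Z/3Z (irreps indexed chi_0,...,chi_2 with chi_k(m) = zeta_3^(k*m), zeta_3 = exp(2*pi*i/3)):
  irrep \ class  {0} (size 1)  {1} (size 1)    {2} (size 1)  
  chi_0          1             1               1             
  chi_1          1             exp(2*I*pi/3)   exp(-2*I*pi/3)
  chi_2          1             exp(-2*I*pi/3)  exp(2*I*pi/3) 

Spot check: chi_2(0) = zeta_3^(2*0) = zeta_3^0 = 1.

Explanation: Z/3Z is abelian, so all 3 irreducible complex representations are 1-dimensional. They are given by chi_k(m) = zeta_3^(k*m) for k = 0,...,2. Row orthogonality: sum_m chi_k(m) conj(chi_l(m)) = 3 * [k = l].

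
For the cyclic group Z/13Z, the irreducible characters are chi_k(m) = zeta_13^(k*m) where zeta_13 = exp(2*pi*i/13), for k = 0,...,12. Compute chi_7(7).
chi_7(7) = zeta_13^49 = exp(-6*I*pi/13)

Why: chi_7(7) = zeta_13^(7*7) = zeta_13^49. Since zeta_13^13 = 1, this equals zeta_13^10 = exp(2*pi*i*10/13) = exp(-6*I*pi/13).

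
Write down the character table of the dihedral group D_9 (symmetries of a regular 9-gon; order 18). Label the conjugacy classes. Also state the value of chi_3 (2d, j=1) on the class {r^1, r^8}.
Conjugacy classes: {e} of size 1, {r^1, r^8} of size 2, {r^2, r^7} of size 2, {r^3, r^6} of size 2, {r^4, r^5} of size 2, {s, sr, ..., sr^8} of size 9.
Character table:
  irrep \ class              {e} (size 1)  {r^1, r^8} (size 2)  {r^2, r^7} (size 2)  {r^3, r^6} (size 2)  {r^4, r^5} (size 2)  {s, sr, ..., sr^8} (size 9)
  chi_1 (triv)               1             1                    1                    1                    1                    1                          
  chi_2 (sign: r->1, s->-1)  1             1                    1                    1                    1                    -1                         
  chi_3 (2d, j=1)            2             2*cos(2*pi/9)        2*cos(4*pi/9)        -1                   -2*cos(pi/9)         0                          
  chi_4 (2d, j=2)            2             2*cos(4*pi/9)        -2*cos(pi/9)         -1                   2*cos(2*pi/9)        0                          
  chi_5 (2d, j=3)            2             -1                   -1                   2                    -1                   0                          
  chi_6 (2d, j=4)            2             -2*cos(pi/9)         2*cos(2*pi/9)        -1                   2*cos(4*pi/9)        0                          

Spot check: chi_3 (2d, j=1) on {r^1, r^8} = 2*cos(2*pi/9).

Why: D_9 has order 2*9 = 18 with 6 conjugacy classes, hence 6 irreducibles. Sum of squared dims 1 + 1 + 4 + 4 + 4 + 4 = 18 = |G|. Linear characters come from the abelianisation; the 2-dimensional irreps have character r^k -> 2*cos(2*pi*j*k/9), reflections -> 0.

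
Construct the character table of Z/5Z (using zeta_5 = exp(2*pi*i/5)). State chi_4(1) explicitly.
Character table of Z/5Z (irreps indexed chi_0,...,chi_4 with chi_k(m) = zeta_5^(k*m), zeta_5 = exp(2*pi*i/5)):
  irrep \ class  {0} (size 1)  {1} (size 1)    {2} (size 1)    {3} (size 1)    {4} (size 1)  
  chi_0          1             1               1               1               1             
  chi_1          1             exp(2*I*pi/5)   exp(4*I*pi/5)   exp(-4*I*pi/5)  exp(-2*I*pi/5)
  chi_2          1             exp(4*I*pi/5)   exp(-2*I*pi/5)  exp(2*I*pi/5)   exp(-4*I*pi/5)
  chi_3          1             exp(-4*I*pi/5)  exp(2*I*pi/5)   exp(-2*I*pi/5)  exp(4*I*pi/5) 
  chi_4          1             exp(-2*I*pi/5)  exp(-4*I*pi/5)  exp(4*I*pi/5)   exp(2*I*pi/5) 

Spot check: chi_4(1) = zeta_5^(4*1) = zeta_5^4 = exp(-2*I*pi/5).

Why: Z/5Z is abelian, so all 5 irreducible complex representations are 1-dimensional. They are given by chi_k(m) = zeta_5^(k*m) for k = 0,...,4. Row orthogonality: sum_m chi_k(m) conj(chi_l(m)) = 5 * [k = l].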